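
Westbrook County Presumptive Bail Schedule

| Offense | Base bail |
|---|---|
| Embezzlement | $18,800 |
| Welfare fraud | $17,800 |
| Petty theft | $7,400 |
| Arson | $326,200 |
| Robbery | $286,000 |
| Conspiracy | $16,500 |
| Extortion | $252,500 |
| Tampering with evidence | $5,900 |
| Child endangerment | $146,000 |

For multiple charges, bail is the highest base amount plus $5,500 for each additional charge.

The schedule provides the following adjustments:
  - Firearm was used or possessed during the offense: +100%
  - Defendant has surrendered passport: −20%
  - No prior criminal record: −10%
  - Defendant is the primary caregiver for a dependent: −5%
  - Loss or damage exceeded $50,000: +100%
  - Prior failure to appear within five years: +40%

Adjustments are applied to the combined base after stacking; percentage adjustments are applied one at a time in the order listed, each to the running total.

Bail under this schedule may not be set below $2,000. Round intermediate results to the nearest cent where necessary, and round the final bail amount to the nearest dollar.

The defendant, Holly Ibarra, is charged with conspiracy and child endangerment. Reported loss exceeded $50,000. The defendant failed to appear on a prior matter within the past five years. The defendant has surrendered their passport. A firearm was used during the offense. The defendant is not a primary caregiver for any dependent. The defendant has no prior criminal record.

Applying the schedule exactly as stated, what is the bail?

$610,848

Base amounts from the schedule: conspiracy $16,500; child endangerment $146,000.
Stacking rule: highest base plus $5,500 per additional charge. Highest is child endangerment at $146,000; 1 additional charge → +$5,500. Combined base = $151,500.
Firearm was used or possessed during the offense (+100%): $151,500 × 2 = $303,000.
Defendant has surrendered passport (−20%): $303,000 × 0.8 = $242,400.
No prior criminal record (−10%): $242,400 × 0.9 = $218,160.
Loss or damage exceeded $50,000 (+100%): $218,160 × 2 = $436,320.
Prior failure to appear within five years (+40%): $436,320 × 1.4 = $610,848.
$610,848 is at or above the $2,000 minimum.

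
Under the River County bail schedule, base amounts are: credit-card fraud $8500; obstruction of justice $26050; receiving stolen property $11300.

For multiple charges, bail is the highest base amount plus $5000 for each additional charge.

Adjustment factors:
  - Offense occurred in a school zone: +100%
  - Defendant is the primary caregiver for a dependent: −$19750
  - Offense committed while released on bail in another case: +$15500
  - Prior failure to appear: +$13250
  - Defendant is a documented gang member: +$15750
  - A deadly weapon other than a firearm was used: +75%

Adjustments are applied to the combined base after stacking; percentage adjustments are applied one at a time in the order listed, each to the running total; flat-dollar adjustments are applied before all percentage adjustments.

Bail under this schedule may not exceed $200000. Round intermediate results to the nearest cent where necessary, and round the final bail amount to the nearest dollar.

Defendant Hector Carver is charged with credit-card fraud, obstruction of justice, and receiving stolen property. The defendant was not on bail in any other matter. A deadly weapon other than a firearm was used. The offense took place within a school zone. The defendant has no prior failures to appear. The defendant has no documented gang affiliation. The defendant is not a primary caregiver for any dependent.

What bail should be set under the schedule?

$126175

Base amounts from the schedule: credit-card fraud $8500; obstruction of justice $26050; receiving stolen property $11300.
Stacking rule: highest base plus $5000 per additional charge. Highest is obstruction of justice at $26050; 2 additional charges → +$10000. Combined base = $36050.
Offense occurred in a school zone (+100%): $36050 × 2 = $72100.
A deadly weapon other than a firearm was used (+75%): $72100 × 1.75 = $126175.
$126175 is within the $200000 maximum.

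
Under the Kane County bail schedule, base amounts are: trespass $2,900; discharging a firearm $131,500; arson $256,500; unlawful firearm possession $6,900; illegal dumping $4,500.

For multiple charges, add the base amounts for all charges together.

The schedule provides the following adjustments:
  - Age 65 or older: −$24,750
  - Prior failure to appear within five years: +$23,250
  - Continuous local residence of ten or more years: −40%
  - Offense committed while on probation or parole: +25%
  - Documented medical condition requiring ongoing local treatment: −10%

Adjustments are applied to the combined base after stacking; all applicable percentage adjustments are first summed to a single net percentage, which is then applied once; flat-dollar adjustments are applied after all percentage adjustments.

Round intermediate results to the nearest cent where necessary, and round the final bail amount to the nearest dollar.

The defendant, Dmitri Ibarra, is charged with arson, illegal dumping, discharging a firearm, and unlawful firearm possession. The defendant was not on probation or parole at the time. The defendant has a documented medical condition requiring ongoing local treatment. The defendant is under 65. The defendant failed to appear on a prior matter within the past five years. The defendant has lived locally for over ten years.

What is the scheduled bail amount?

$222,950

Base amounts from the schedule: arson $256,500; illegal dumping $4,500; discharging a firearm $131,500; unlawful firearm possession $6,900.
Stacking rule: sum of all bases. $256,500 + $4,500 + $131,500 + $6,900 = $399,400.
Net percentage adjustment: −40% −10% = −50%. $399,400 × 0.5 = $199,700.
Prior failure to appear within five years (+$23,250 flat): $199,700 + $23,250 = $222,950.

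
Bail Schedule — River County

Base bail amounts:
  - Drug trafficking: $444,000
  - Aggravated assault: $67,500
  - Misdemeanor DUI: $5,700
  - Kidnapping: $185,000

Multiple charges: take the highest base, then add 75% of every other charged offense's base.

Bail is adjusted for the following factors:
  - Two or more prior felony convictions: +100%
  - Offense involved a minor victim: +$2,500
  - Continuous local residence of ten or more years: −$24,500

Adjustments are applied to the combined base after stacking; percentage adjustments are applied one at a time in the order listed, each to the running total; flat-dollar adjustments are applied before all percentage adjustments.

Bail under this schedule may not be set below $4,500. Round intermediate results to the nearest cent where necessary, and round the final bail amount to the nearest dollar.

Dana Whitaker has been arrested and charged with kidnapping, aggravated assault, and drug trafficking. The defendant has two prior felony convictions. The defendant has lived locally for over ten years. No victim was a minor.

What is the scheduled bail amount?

Base amounts from the schedule: kidnapping $185,000; aggravated assault $67,500; drug trafficking $444,000.
Stacking rule: highest base plus 75% of each additional charge. Highest is drug trafficking at $444,000. Additional: $185,000 × 75% = $138,750; $67,500 × 75% = $50,625. Combined base = $444,000 + $189,375 = $633,375.
Continuous local residence of ten or more years (−$24,500 flat): $633,375 − $24,500 = $608,875.
Two or more prior felony convictions (+100%): $608,875 × 2 = $1,217,750.
$1,217,750 is at or above the $4,500 minimum.

$1,217,750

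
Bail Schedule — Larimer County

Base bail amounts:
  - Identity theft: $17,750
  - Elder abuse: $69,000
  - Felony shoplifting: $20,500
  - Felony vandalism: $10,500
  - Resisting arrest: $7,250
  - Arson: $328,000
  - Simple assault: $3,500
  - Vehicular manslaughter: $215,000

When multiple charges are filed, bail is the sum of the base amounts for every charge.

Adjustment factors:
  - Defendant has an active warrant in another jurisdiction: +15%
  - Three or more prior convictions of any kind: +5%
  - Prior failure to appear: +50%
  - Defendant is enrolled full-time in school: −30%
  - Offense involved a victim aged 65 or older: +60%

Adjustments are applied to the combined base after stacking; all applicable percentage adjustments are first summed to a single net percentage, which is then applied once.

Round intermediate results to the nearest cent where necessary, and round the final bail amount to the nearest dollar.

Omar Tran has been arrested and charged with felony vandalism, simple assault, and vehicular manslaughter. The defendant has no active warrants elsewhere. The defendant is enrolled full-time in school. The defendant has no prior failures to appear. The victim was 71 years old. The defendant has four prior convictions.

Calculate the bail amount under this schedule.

Base amounts from the schedule: felony vandalism $10,500; simple assault $3,500; vehicular manslaughter $215,000.
Stacking rule: sum of all bases. $10,500 + $3,500 + $215,000 = $229,000.
Net percentage adjustment: +5% −30% +60% = +35%. $229,000 × 1.35 = $309,150.

$309,150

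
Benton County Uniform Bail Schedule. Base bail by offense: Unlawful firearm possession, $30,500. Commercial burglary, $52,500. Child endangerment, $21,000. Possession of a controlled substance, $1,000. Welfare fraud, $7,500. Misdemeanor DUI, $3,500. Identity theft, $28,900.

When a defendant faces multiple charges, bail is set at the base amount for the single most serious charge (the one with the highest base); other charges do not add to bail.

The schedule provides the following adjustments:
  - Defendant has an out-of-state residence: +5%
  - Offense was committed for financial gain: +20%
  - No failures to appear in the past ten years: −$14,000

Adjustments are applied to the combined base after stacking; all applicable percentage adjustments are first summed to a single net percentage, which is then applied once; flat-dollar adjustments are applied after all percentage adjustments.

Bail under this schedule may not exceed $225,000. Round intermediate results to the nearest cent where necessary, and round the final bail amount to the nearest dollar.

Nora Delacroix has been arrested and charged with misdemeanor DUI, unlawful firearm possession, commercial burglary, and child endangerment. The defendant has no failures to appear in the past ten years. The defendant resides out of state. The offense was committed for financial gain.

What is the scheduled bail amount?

Base amounts from the schedule: misdemeanor DUI $3,500; unlawful firearm possession $30,500; commercial burglary $52,500; child endangerment $21,000.
Stacking rule: use the highest base only. Highest is commercial burglary at $52,500. Combined base = $52,500.
Net percentage adjustment: +5% +20% = +25%. $52,500 × 1.25 = $65,625.
No failures to appear in the past ten years (−$14,000 flat): $65,625 − $14,000 = $51,625.
$51,625 is within the $225,000 maximum.

$51,625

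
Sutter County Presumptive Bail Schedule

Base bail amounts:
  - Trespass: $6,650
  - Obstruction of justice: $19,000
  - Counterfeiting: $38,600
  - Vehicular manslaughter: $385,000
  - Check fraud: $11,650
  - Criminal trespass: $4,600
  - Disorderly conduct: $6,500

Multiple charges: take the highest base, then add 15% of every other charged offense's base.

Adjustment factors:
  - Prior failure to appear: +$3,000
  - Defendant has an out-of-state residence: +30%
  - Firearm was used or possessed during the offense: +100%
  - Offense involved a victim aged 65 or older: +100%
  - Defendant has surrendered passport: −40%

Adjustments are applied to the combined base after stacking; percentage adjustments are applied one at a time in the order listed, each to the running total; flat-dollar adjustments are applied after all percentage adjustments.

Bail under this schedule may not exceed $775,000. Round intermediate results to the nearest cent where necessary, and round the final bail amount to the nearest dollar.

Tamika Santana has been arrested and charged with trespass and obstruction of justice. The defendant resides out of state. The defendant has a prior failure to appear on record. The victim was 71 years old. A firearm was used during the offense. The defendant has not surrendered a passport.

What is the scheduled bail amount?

Base amounts from the schedule: trespass $6,650; obstruction of justice $19,000.
Stacking rule: highest base plus 15% of each additional charge. Highest is obstruction of justice at $19,000. Additional: $6,650 × 15% = $997.50. Combined base = $19,000 + $997.50 = $19,997.50.
Defendant has an out-of-state residence (+30%): $19,997.50 × 1.3 = $25,996.75.
Firearm was used or possessed during the offense (+100%): $25,996.75 × 2 = $51,993.50.
Offense involved a victim aged 65 or older (+100%): $51,993.50 × 2 = $103,987.
Prior failure to appear (+$3,000 flat): $103,987 + $3,000 = $106,987.
$106,987 is within the $775,000 maximum.

$106,987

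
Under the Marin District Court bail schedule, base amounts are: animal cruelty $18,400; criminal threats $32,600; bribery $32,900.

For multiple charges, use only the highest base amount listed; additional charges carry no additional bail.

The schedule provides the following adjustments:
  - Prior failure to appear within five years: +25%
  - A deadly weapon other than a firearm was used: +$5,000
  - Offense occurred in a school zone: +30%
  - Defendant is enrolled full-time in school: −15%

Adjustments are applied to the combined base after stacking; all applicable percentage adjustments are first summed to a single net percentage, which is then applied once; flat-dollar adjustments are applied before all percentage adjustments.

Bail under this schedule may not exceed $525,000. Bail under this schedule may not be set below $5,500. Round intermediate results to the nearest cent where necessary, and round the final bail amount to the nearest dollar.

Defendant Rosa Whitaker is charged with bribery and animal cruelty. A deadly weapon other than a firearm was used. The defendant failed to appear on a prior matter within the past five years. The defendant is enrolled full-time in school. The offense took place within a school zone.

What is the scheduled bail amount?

Base amounts from the schedule: bribery $32,900; animal cruelty $18,400.
Stacking rule: use the highest base only. Highest is bribery at $32,900. Combined base = $32,900.
A deadly weapon other than a firearm was used (+$5,000 flat): $32,900 + $5,000 = $37,900.
Net percentage adjustment: +25% +30% −15% = +40%. $37,900 × 1.4 = $53,060.
$53,060 is within the $525,000 maximum.
$53,060 is at or above the $5,500 minimum.

$53,060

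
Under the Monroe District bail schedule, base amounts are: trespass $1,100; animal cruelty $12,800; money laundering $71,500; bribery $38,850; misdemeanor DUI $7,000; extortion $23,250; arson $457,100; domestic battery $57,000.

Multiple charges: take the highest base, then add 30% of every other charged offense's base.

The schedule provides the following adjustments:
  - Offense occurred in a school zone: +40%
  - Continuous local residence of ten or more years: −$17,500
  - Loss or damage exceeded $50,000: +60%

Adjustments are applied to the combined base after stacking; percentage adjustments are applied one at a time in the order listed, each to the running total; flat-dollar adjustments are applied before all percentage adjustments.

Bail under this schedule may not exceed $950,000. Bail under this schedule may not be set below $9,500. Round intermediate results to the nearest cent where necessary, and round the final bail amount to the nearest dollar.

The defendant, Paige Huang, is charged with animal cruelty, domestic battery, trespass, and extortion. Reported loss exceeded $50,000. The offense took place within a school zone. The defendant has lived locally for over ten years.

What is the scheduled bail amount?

Base amounts from the schedule: animal cruelty $12,800; domestic battery $57,000; trespass $1,100; extortion $23,250.
Stacking rule: highest base plus 30% of each additional charge. Highest is domestic battery at $57,000. Additional: $12,800 × 30% = $3,840; $1,100 × 30% = $330; $23,250 × 30% = $6,975. Combined base = $57,000 + $11,145 = $68,145.
Continuous local residence of ten or more years (−$17,500 flat): $68,145 − $17,500 = $50,645.
Offense occurred in a school zone (+40%): $50,645 × 1.4 = $70,903.
Loss or damage exceeded $50,000 (+60%): $70,903 × 1.6 = $113,444.80.
$113,444.80 is within the $950,000 maximum.
$113,444.80 is at or above the $9,500 minimum.
Rounded to the nearest dollar: $113,445.

$113,445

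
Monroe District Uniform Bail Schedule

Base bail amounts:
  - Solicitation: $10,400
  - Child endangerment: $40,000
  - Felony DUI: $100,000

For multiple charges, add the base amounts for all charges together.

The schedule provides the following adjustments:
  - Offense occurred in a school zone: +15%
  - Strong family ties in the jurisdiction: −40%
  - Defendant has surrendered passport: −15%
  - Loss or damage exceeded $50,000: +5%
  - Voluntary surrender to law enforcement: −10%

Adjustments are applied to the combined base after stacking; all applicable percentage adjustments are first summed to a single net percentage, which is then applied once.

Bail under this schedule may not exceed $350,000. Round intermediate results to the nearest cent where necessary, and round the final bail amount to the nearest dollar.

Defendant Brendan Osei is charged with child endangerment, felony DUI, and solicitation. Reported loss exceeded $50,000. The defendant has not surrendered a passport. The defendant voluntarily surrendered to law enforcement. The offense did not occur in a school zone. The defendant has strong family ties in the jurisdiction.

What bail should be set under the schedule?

$82,720

Base amounts from the schedule: child endangerment $40,000; felony DUI $100,000; solicitation $10,400.
Stacking rule: sum of all bases. $40,000 + $100,000 + $10,400 = $150,400.
Net percentage adjustment: −40% +5% −10% = −45%. $150,400 × 0.55 = $82,720.
$82,720 is within the $350,000 maximum.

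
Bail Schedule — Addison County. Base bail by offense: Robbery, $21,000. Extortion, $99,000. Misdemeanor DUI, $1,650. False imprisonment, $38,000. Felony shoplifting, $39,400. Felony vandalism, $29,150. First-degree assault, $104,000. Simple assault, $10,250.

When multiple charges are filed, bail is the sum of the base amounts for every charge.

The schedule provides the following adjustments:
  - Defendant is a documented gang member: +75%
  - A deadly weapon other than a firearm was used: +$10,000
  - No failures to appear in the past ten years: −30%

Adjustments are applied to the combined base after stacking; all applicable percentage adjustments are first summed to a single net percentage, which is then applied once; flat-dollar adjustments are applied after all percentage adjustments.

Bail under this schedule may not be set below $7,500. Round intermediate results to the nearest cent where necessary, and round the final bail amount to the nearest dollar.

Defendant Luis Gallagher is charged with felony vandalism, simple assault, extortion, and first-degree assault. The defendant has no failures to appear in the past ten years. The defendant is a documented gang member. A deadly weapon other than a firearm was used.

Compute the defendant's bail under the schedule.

Base amounts from the schedule: felony vandalism $29,150; simple assault $10,250; extortion $99,000; first-degree assault $104,000.
Stacking rule: sum of all bases. $29,150 + $10,250 + $99,000 + $104,000 = $242,400.
Net percentage adjustment: +75% −30% = +45%. $242,400 × 1.45 = $351,480.
A deadly weapon other than a firearm was used (+$10,000 flat): $351,480 + $10,000 = $361,480.
$361,480 is at or above the $7,500 minimum.

$361,480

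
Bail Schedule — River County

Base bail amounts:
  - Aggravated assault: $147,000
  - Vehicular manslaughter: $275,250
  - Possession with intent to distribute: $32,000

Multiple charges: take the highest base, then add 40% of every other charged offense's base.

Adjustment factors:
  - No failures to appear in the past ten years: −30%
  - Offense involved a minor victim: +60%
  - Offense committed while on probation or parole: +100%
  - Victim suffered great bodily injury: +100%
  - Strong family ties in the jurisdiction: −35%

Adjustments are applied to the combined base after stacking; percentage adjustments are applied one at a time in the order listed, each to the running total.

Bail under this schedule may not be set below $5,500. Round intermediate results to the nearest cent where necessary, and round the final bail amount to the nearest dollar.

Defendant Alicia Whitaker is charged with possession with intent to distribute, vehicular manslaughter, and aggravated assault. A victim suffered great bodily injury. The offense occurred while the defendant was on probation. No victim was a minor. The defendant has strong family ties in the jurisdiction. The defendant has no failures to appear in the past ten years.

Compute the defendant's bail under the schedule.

Base amounts from the schedule: possession with intent to distribute $32,000; vehicular manslaughter $275,250; aggravated assault $147,000.
Stacking rule: highest base plus 40% of each additional charge. Highest is vehicular manslaughter at $275,250. Additional: $32,000 × 40% = $12,800; $147,000 × 40% = $58,800. Combined base = $275,250 + $71,600 = $346,850.
No failures to appear in the past ten years (−30%): $346,850 × 0.7 = $242,795.
Offense committed while on probation or parole (+100%): $242,795 × 2 = $485,590.
Victim suffered great bodily injury (+100%): $485,590 × 2 = $971,180.
Strong family ties in the jurisdiction (−35%): $971,180 × 0.65 = $631,267.
$631,267 is at or above the $5,500 minimum.

$631,267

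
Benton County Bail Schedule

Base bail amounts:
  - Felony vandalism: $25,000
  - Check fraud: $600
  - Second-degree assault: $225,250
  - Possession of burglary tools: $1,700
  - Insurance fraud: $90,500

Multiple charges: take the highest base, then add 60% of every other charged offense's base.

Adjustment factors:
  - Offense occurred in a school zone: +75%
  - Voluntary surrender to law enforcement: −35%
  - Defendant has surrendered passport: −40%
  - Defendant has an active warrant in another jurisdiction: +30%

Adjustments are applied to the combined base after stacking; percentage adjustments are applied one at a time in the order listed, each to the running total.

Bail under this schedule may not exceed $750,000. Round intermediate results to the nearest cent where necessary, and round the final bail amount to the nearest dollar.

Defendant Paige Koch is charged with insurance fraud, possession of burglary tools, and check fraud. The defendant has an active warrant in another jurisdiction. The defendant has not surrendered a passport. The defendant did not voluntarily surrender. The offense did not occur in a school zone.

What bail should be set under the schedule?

Base amounts from the schedule: insurance fraud $90,500; possession of burglary tools $1,700; check fraud $600.
Stacking rule: highest base plus 60% of each additional charge. Highest is insurance fraud at $90,500. Additional: $1,700 × 60% = $1,020; $600 × 60% = $360. Combined base = $90,500 + $1,380 = $91,880.
Defendant has an active warrant in another jurisdiction (+30%): $91,880 × 1.3 = $119,444.
$119,444 is within the $750,000 maximum.

$119,444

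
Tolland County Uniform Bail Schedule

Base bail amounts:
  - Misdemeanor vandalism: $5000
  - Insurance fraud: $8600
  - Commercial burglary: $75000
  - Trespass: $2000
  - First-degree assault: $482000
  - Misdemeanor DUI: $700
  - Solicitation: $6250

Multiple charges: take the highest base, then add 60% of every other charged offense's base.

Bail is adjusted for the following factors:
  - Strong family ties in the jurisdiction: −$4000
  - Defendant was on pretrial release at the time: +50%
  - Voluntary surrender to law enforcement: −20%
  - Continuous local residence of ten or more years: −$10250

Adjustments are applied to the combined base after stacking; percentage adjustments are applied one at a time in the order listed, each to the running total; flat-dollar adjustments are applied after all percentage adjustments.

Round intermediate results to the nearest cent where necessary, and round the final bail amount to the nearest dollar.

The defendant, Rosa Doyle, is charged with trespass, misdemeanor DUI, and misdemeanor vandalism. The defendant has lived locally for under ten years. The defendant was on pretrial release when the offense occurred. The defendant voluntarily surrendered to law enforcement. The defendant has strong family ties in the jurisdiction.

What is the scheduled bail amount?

Base amounts from the schedule: trespass $2000; misdemeanor DUI $700; misdemeanor vandalism $5000.
Stacking rule: highest base plus 60% of each additional charge. Highest is misdemeanor vandalism at $5000. Additional: $2000 × 60% = $1200; $700 × 60% = $420. Combined base = $5000 + $1620 = $6620.
Defendant was on pretrial release at the time (+50%): $6620 × 1.5 = $9930.
Voluntary surrender to law enforcement (−20%): $9930 × 0.8 = $7944.
Strong family ties in the jurisdiction (−$4000 flat): $7944 − $4000 = $3944.

$3944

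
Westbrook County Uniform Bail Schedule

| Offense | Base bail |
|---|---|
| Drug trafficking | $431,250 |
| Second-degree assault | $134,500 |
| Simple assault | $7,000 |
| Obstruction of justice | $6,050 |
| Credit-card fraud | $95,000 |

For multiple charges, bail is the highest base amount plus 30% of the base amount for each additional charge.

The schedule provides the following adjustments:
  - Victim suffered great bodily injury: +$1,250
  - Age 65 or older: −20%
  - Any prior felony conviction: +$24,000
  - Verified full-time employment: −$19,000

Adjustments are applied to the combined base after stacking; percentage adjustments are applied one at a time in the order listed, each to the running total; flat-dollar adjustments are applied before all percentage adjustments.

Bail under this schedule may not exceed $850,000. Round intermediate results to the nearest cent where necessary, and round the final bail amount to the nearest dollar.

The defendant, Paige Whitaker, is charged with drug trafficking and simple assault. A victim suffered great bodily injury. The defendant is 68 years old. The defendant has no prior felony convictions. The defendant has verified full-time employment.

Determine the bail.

Base amounts from the schedule: drug trafficking $431,250; simple assault $7,000.
Stacking rule: highest base plus 30% of each additional charge. Highest is drug trafficking at $431,250. Additional: $7,000 × 30% = $2,100. Combined base = $431,250 + $2,100 = $433,350.
Victim suffered great bodily injury (+$1,250 flat): $433,350 + $1,250 = $434,600.
Verified full-time employment (−$19,000 flat): $434,600 − $19,000 = $415,600.
Age 65 or older (−20%): $415,600 × 0.8 = $332,480.
$332,480 is within the $850,000 maximum.

$332,480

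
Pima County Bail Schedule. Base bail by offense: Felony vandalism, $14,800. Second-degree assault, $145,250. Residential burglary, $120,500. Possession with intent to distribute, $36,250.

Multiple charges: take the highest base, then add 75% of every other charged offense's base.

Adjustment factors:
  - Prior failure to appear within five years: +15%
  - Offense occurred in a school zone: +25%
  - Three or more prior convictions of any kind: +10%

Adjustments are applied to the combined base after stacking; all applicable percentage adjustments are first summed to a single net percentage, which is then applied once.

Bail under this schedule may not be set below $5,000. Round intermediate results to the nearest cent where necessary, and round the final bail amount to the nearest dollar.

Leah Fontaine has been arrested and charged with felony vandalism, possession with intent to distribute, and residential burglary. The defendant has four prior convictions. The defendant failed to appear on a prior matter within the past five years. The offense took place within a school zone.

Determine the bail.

Base amounts from the schedule: felony vandalism $14,800; possession with intent to distribute $36,250; residential burglary $120,500.
Stacking rule: highest base plus 75% of each additional charge. Highest is residential burglary at $120,500. Additional: $14,800 × 75% = $11,100; $36,250 × 75% = $27,187.50. Combined base = $120,500 + $38,287.50 = $158,787.50.
Net percentage adjustment: +15% +25% +10% = +50%. $158,787.50 × 1.5 = $238,181.25.
$238,181.25 is at or above the $5,000 minimum.
Rounded to the nearest dollar: $238,181.

$238,181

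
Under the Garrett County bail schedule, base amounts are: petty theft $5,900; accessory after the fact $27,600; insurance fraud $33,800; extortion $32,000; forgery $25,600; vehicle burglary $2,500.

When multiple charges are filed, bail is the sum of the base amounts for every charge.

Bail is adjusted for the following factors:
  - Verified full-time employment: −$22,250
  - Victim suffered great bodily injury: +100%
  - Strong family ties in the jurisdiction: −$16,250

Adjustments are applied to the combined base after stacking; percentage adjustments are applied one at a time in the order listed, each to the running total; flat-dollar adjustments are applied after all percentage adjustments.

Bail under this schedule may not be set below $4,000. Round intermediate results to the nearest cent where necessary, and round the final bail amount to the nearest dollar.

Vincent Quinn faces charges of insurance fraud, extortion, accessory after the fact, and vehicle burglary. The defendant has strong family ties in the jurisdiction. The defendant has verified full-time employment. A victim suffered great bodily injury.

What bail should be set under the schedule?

Base amounts from the schedule: insurance fraud $33,800; extortion $32,000; accessory after the fact $27,600; vehicle burglary $2,500.
Stacking rule: sum of all bases. $33,800 + $32,000 + $27,600 + $2,500 = $95,900.
Victim suffered great bodily injury (+100%): $95,900 × 2 = $191,800.
Verified full-time employment (−$22,250 flat): $191,800 − $22,250 = $169,550.
Strong family ties in the jurisdiction (−$16,250 flat): $169,550 − $16,250 = $153,300.
$153,300 is at or above the $4,000 minimum.

$153,300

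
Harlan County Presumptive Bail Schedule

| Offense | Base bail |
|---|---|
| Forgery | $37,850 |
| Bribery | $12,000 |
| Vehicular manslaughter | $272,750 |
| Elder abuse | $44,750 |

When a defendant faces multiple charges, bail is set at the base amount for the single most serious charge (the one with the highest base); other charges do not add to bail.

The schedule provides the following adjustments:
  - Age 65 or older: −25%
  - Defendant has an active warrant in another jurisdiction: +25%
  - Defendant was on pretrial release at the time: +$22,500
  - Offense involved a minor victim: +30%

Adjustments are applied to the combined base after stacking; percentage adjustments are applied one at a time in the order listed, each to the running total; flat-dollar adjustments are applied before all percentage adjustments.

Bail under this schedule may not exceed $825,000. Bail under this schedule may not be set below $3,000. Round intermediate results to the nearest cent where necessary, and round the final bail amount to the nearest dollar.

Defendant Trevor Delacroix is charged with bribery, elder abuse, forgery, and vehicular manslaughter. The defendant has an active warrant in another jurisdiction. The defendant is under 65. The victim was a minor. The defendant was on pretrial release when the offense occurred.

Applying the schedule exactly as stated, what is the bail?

$479,781

Base amounts from the schedule: bribery $12,000; elder abuse $44,750; forgery $37,850; vehicular manslaughter $272,750.
Stacking rule: use the highest base only. Highest is vehicular manslaughter at $272,750. Combined base = $272,750.
Defendant was on pretrial release at the time (+$22,500 flat): $272,750 + $22,500 = $295,250.
Defendant has an active warrant in another jurisdiction (+25%): $295,250 × 1.25 = $369,062.50.
Offense involved a minor victim (+30%): $369,062.50 × 1.3 = $479,781.25.
$479,781.25 is within the $825,000 maximum.
$479,781.25 is at or above the $3,000 minimum.
Rounded to the nearest dollar: $479,781.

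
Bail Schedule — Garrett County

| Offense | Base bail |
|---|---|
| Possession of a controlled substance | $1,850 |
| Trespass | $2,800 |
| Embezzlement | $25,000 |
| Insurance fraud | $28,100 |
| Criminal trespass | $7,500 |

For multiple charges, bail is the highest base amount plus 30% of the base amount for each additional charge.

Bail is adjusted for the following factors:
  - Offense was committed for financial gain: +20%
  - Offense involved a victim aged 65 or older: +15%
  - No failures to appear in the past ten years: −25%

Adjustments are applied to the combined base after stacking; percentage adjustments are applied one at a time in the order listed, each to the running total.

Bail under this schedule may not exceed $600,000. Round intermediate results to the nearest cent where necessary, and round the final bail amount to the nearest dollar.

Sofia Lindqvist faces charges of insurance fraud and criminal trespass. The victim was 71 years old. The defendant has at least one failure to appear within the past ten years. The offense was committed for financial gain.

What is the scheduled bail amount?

Base amounts from the schedule: insurance fraud $28,100; criminal trespass $7,500.
Stacking rule: highest base plus 30% of each additional charge. Highest is insurance fraud at $28,100. Additional: $7,500 × 30% = $2,250. Combined base = $28,100 + $2,250 = $30,350.
Offense was committed for financial gain (+20%): $30,350 × 1.2 = $36,420.
Offense involved a victim aged 65 or older (+15%): $36,420 × 1.15 = $41,883.
$41,883 is within the $600,000 maximum.

$41,883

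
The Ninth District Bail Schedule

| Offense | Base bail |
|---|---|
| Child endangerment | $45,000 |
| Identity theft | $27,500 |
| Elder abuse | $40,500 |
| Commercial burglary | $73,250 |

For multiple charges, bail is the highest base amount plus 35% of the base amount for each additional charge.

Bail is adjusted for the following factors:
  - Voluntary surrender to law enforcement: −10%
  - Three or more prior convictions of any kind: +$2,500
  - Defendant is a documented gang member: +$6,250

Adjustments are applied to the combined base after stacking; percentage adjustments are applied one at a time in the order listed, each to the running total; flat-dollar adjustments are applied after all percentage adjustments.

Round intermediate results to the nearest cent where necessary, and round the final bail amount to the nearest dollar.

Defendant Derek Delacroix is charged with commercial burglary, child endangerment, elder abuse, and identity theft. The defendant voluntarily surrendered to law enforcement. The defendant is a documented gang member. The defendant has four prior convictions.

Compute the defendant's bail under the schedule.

$110,270

Base amounts from the schedule: commercial burglary $73,250; child endangerment $45,000; elder abuse $40,500; identity theft $27,500.
Stacking rule: highest base plus 35% of each additional charge. Highest is commercial burglary at $73,250. Additional: $45,000 × 35% = $15,750; $40,500 × 35% = $14,175; $27,500 × 35% = $9,625. Combined base = $73,250 + $39,550 = $112,800.
Voluntary surrender to law enforcement (−10%): $112,800 × 0.9 = $101,520.
Three or more prior convictions of any kind (+$2,500 flat): $101,520 + $2,500 = $104,020.
Defendant is a documented gang member (+$6,250 flat): $104,020 + $6,250 = $110,270.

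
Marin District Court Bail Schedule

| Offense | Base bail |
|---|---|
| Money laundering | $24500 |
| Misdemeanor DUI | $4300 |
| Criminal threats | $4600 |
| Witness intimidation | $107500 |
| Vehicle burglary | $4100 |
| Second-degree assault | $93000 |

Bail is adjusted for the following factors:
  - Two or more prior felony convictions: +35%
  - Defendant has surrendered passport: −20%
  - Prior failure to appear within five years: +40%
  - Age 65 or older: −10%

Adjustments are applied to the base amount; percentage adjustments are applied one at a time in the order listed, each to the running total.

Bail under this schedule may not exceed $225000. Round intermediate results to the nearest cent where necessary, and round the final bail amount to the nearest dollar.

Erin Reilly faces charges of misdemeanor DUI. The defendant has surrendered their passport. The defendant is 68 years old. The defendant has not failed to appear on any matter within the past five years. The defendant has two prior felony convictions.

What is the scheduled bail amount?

Base amounts from the schedule: misdemeanor DUI $4300.
Single charge. Combined base = $4300.
Two or more prior felony convictions (+35%): $4300 × 1.35 = $5805.
Defendant has surrendered passport (−20%): $5805 × 0.8 = $4644.
Age 65 or older (−10%): $4644 × 0.9 = $4179.60.
$4179.60 is within the $225000 maximum.
Rounded to the nearest dollar: $4180.

$4180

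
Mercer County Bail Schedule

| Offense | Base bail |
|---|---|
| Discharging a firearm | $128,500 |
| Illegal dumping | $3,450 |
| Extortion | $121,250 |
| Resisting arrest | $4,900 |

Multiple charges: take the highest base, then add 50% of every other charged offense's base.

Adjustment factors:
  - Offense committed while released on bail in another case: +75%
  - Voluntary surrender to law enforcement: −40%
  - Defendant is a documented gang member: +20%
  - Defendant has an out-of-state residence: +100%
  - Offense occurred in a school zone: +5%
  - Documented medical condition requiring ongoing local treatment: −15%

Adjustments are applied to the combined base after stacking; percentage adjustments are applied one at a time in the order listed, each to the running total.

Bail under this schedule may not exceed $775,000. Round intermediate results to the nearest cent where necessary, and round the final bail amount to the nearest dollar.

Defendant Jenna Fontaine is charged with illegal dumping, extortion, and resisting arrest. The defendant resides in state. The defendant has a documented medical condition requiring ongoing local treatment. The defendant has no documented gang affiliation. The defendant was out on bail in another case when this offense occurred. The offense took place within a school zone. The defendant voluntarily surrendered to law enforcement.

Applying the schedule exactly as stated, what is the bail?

$117,539

Base amounts from the schedule: illegal dumping $3,450; extortion $121,250; resisting arrest $4,900.
Stacking rule: highest base plus 50% of each additional charge. Highest is extortion at $121,250. Additional: $3,450 × 50% = $1,725; $4,900 × 50% = $2,450. Combined base = $121,250 + $4,175 = $125,425.
Offense committed while released on bail in another case (+75%): $125,425 × 1.75 = $219,493.75.
Voluntary surrender to law enforcement (−40%): $219,493.75 × 0.6 = $131,696.25.
Offense occurred in a school zone (+5%): $131,696.25 × 1.05 = $138,281.06.
Documented medical condition requiring ongoing local treatment (−15%): $138,281.06 × 0.85 = $117,538.90.
$117,538.90 is within the $775,000 maximum.
Rounded to the nearest dollar: $117,539.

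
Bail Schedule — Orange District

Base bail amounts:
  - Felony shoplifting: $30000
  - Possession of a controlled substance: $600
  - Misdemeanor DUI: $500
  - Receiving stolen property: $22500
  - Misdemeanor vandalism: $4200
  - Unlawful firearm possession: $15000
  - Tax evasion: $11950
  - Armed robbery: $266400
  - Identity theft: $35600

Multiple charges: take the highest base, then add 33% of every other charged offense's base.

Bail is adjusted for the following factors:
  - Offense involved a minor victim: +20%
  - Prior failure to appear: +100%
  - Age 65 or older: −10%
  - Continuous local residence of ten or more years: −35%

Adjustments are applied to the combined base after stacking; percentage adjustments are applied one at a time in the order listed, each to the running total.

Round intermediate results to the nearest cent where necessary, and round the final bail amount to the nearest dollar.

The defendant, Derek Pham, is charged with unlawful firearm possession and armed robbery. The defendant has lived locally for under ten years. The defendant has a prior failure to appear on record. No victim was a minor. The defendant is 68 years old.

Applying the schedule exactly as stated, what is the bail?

$488430

Base amounts from the schedule: unlawful firearm possession $15000; armed robbery $266400.
Stacking rule: highest base plus 33% of each additional charge. Highest is armed robbery at $266400. Additional: $15000 × 33% = $4950. Combined base = $266400 + $4950 = $271350.
Prior failure to appear (+100%): $271350 × 2 = $542700.
Age 65 or older (−10%): $542700 × 0.9 = $488430.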